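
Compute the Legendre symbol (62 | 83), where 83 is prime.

-1

Pull out 2: since 83 ≡ 3 (mod 8), (2/83) = -1.
Reciprocity: 31 ≡ 3 and 83 ≡ 3 (mod 4), so (31/83) = −(83/31).
Reduce top mod 31: now compute (21/31).
Reciprocity: 21 ≡ 1 and 31 ≡ 3 (mod 4), so (21/31) = +(31/21).
Reduce top mod 21: now compute (10/21).
Pull out 2: since 21 ≡ 5 (mod 8), (2/21) = -1.
Reciprocity: 5 ≡ 1 and 21 ≡ 1 (mod 4), so (5/21) = +(21/5).
Reduce top mod 5: now compute (1/5).
Reached (1/5) = 1. Collecting the sign flips along the way, the symbol is -1.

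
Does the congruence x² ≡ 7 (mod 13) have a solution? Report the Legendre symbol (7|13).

-1

Reciprocity: 7 ≡ 3 and 13 ≡ 1 (mod 4), so (7/13) = +(13/7).
Reduce top mod 7: now compute (6/7).
Pull out 2: since 7 ≡ 7 (mod 8), (2/7) = +1.
Reciprocity: 3 ≡ 3 and 7 ≡ 3 (mod 4), so (3/7) = −(7/3).
Reduce top mod 3: now compute (1/3).
Reached (1/3) = 1. Collecting the sign flips along the way, the symbol is -1.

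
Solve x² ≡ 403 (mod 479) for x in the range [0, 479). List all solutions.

95, 384

Since 479 ≡ 3 (mod 4), a square root of 403 is 403^((479+1)/4) = 403^120 mod 479.
Repeated squaring: 403^2≡28, 403^4≡305, 403^8≡99, 403^16≡221, 403^32≡462, 403^64≡289 (mod 479).
403^120 = 403^(64+32+16+8) ≡ 384 (mod 479).
Check: 384² = 147456 ≡ 403 (mod 479). The two roots are 95 and 384.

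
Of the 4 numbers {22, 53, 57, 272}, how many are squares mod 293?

4

(22/293) = +1 → QR.
(53/293) = +1 → QR.
(57/293) = +1 → QR.
(272/293) = +1 → QR.
Total quadratic residues among the 4: 4.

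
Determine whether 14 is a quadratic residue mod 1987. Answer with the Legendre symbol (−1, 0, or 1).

-1

Pull out 2: since 1987 ≡ 3 (mod 8), (2/1987) = -1.
Reciprocity: 7 ≡ 3 and 1987 ≡ 3 (mod 4), so (7/1987) = −(1987/7).
Reduce top mod 7: now compute (6/7).
Pull out 2: since 7 ≡ 7 (mod 8), (2/7) = +1.
Reciprocity: 3 ≡ 3 and 7 ≡ 3 (mod 4), so (3/7) = −(7/3).
Reduce top mod 3: now compute (1/3).
Reached (1/3) = 1. Collecting the sign flips along the way, the symbol is -1.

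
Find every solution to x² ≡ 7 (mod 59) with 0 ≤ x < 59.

19, 40

Since 59 ≡ 3 (mod 4), a square root of 7 is 7^((59+1)/4) = 7^15 mod 59.
Repeated squaring: 7^2≡49, 7^4≡41, 7^8≡29 (mod 59).
7^15 = 7^(8+4+2+1) ≡ 19 (mod 59).
Check: 19² = 361 ≡ 7 (mod 59). The two roots are 19 and 40.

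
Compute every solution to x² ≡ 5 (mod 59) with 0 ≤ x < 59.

Since 59 ≡ 3 (mod 4), a square root of 5 is 5^((59+1)/4) = 5^15 mod 59.
Repeated squaring: 5^2≡25, 5^4≡35, 5^8≡45 (mod 59).
5^15 = 5^(8+4+2+1) ≡ 51 (mod 59).
Check: 51² = 2601 ≡ 5 (mod 59). The two roots are 8 and 51.

8, 51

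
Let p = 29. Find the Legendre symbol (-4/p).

Euler's criterion: (-4/29) ≡ 25^14 (mod 29).
25^2 ≡ 16 (mod 29)
25^4 ≡ 24 (mod 29)
25^8 ≡ 25 (mod 29)
25^14 = 25^(8+4+2) ≡ 1 (mod 29).
Result is 1, so (-4/29) = 1.

1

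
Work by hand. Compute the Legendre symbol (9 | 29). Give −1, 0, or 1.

1

Euler's criterion: (9/29) ≡ 9^14 (mod 29).
9^2 ≡ 23 (mod 29)
9^4 ≡ 7 (mod 29)
9^8 ≡ 20 (mod 29)
9^14 = 9^(8+4+2) ≡ 1 (mod 29).
Result is 1, so (9/29) = 1.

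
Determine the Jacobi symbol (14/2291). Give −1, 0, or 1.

1

Pull out 2: since 2291 ≡ 3 (mod 8), (2/2291) = -1.
Reciprocity: 7 ≡ 3 and 2291 ≡ 3 (mod 4), so (7/2291) = −(2291/7).
Reduce top mod 7: now compute (2/7).
Pull out 2: since 7 ≡ 7 (mod 8), (2/7) = +1.
Reached (1/7) = 1. Collecting the sign flips along the way, the symbol is +1.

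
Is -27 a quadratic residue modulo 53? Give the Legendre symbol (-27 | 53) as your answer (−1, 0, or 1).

Euler's criterion: (-27/53) ≡ 26^26 (mod 53).
26^2 ≡ 40 (mod 53)
26^4 ≡ 10 (mod 53)
26^8 ≡ 47 (mod 53)
26^16 ≡ 36 (mod 53)
26^26 = 26^(16+8+2) ≡ 52 (mod 53).
Result is 52 ≡ −1, so (-27/53) = −1.

-1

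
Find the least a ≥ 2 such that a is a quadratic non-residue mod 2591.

7

(2/2591) = +1, so 2 is a residue.
(3/2591) = +1, so 3 is a residue.
(4/2591) = +1, so 4 is a residue.
(5/2591) = +1, so 5 is a residue.
(6/2591) = +1, so 6 is a residue.
(7/2591) = −1, so 7 is the smallest positive non-residue mod 2591.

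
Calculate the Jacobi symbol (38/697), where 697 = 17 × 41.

-1

Pull out 2: since 697 ≡ 1 (mod 8), (2/697) = +1.
Reciprocity: 19 ≡ 3 and 697 ≡ 1 (mod 4), so (19/697) = +(697/19).
Reduce top mod 19: now compute (13/19).
Reciprocity: 13 ≡ 1 and 19 ≡ 3 (mod 4), so (13/19) = +(19/13).
Reduce top mod 13: now compute (6/13).
Pull out 2: since 13 ≡ 5 (mod 8), (2/13) = -1.
Reciprocity: 3 ≡ 3 and 13 ≡ 1 (mod 4), so (3/13) = +(13/3).
Reduce top mod 3: now compute (1/3).
Reached (1/3) = 1. Collecting the sign flips along the way, the symbol is -1.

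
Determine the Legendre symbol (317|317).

0

First reduce: 317 ≡ 0 (mod 317).
Top reduces to 0: gcd > 1, so the symbol is 0.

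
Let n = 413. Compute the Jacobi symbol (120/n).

Pull out 2^3: since 413 ≡ 5 (mod 8), (2/413) = -1, so (2/413)^3 = -1.
Reciprocity: 15 ≡ 3 and 413 ≡ 1 (mod 4), so (15/413) = +(413/15).
Reduce top mod 15: now compute (8/15).
Pull out 2^3: since 15 ≡ 7 (mod 8), (2/15) = +1, so (2/15)^3 = +1.
Reached (1/15) = 1. Collecting the sign flips along the way, the symbol is -1.

-1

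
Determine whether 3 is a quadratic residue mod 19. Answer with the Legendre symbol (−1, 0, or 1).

-1

Reciprocity: 3 ≡ 3 and 19 ≡ 3 (mod 4), so (3/19) = −(19/3).
Reduce top mod 3: now compute (1/3).
Reached (1/3) = 1. Collecting the sign flips along the way, the symbol is -1.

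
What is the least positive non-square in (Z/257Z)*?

(2/257) = +1, so 2 is a residue.
(3/257) = −1, so 3 is the smallest positive non-residue mod 257.

3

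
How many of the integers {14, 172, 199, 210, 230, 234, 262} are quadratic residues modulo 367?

4

(14/367) = +1 → QR.
(172/367) = -1 → non-residue.
(199/367) = +1 → QR.
(210/367) = +1 → QR.
(230/367) = -1 → non-residue.
(234/367) = +1 → QR.
(262/367) = -1 → non-residue.
Total quadratic residues among the 7: 4.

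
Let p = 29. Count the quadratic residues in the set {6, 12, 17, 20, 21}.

2

(6/29) = +1 → QR.
(12/29) = -1 → non-residue.
(17/29) = -1 → non-residue.
(20/29) = +1 → QR.
(21/29) = -1 → non-residue.
Total quadratic residues among the 5: 2.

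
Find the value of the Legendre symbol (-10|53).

1

First reduce: -10 ≡ 43 (mod 53).
Reciprocity: 43 ≡ 3 and 53 ≡ 1 (mod 4), so (43/53) = +(53/43).
Reduce top mod 43: now compute (10/43).
Pull out 2: since 43 ≡ 3 (mod 8), (2/43) = -1.
Reciprocity: 5 ≡ 1 and 43 ≡ 3 (mod 4), so (5/43) = +(43/5).
Reduce top mod 5: now compute (3/5).
Reciprocity: 3 ≡ 3 and 5 ≡ 1 (mod 4), so (3/5) = +(5/3).
Reduce top mod 3: now compute (2/3).
Pull out 2: since 3 ≡ 3 (mod 8), (2/3) = -1.
Reached (1/3) = 1. Collecting the sign flips along the way, the symbol is +1.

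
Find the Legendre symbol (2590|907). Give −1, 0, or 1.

1

Euler's criterion: (2590/907) ≡ 776^453 (mod 907).
776^2 ≡ 835 (mod 907)
776^4 ≡ 649 (mod 907)
776^8 ≡ 353 (mod 907)
776^16 ≡ 350 (mod 907)
776^32 ≡ 55 (mod 907)
776^64 ≡ 304 (mod 907)
776^128 ≡ 809 (mod 907)
776^256 ≡ 534 (mod 907)
776^453 = 776^(256+128+64+4+1) ≡ 1 (mod 907).
Result is 1, so (2590/907) = 1.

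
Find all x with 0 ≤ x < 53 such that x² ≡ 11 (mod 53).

53 ≡ 1 (mod 4), so we find a root by search.
Trying successive values, 8² = 64 ≡ 11 (mod 53). The other root is 53 − 8 = 45.

8, 45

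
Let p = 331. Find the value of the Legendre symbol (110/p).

Pull out 2: since 331 ≡ 3 (mod 8), (2/331) = -1.
Reciprocity: 55 ≡ 3 and 331 ≡ 3 (mod 4), so (55/331) = −(331/55).
Reduce top mod 55: now compute (1/55).
Reached (1/55) = 1. Collecting the sign flips along the way, the symbol is +1.

1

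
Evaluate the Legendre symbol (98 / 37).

-1

Euler's criterion: (98/37) ≡ 24^18 (mod 37).
24^2 ≡ 21 (mod 37)
24^4 ≡ 34 (mod 37)
24^8 ≡ 9 (mod 37)
24^16 ≡ 7 (mod 37)
24^18 = 24^(16+2) ≡ 36 (mod 37).
Result is 36 ≡ −1, so (98/37) = −1.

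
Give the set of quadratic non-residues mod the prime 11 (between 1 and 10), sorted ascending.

2, 6, 7, 8, 10

Square k = 1,…,5 (k and 11−k give the same square):
1²=1, 2²=4, 3²=9, 4²≡5, 5²≡3 (mod 11).
The residues are {1, 3, 4, 5, 9}; the non-residues are the remaining 5 nonzero classes.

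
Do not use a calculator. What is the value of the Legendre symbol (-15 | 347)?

1

First reduce: -15 ≡ 332 (mod 347).
Pull out 2^2: since 347 ≡ 3 (mod 8), (2/347) = -1, so (2/347)^2 = +1.
Reciprocity: 83 ≡ 3 and 347 ≡ 3 (mod 4), so (83/347) = −(347/83).
Reduce top mod 83: now compute (15/83).
Reciprocity: 15 ≡ 3 and 83 ≡ 3 (mod 4), so (15/83) = −(83/15).
Reduce top mod 15: now compute (8/15).
Pull out 2^3: since 15 ≡ 7 (mod 8), (2/15) = +1, so (2/15)^3 = +1.
Reached (1/15) = 1. Collecting the sign flips along the way, the symbol is +1.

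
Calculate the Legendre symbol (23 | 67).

Euler's criterion: (23/67) ≡ 23^33 (mod 67).
23^2 ≡ 60 (mod 67)
23^4 ≡ 49 (mod 67)
23^8 ≡ 56 (mod 67)
23^16 ≡ 54 (mod 67)
23^32 ≡ 35 (mod 67)
23^33 = 23^(32+1) ≡ 1 (mod 67).
Result is 1, so (23/67) = 1.

1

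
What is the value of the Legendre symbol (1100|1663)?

Pull out 2^2: since 1663 ≡ 7 (mod 8), (2/1663) = +1, so (2/1663)^2 = +1.
Reciprocity: 275 ≡ 3 and 1663 ≡ 3 (mod 4), so (275/1663) = −(1663/275).
Reduce top mod 275: now compute (13/275).
Reciprocity: 13 ≡ 1 and 275 ≡ 3 (mod 4), so (13/275) = +(275/13).
Reduce top mod 13: now compute (2/13).
Pull out 2: since 13 ≡ 5 (mod 8), (2/13) = -1.
Reached (1/13) = 1. Collecting the sign flips along the way, the symbol is +1.

1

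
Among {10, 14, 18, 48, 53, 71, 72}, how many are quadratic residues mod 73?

(10/73) = -1 → non-residue.
(14/73) = -1 → non-residue.
(18/73) = +1 → QR.
(48/73) = +1 → QR.
(53/73) = -1 → non-residue.
(71/73) = +1 → QR.
(72/73) = +1 → QR.
Total quadratic residues among the 7: 4.

4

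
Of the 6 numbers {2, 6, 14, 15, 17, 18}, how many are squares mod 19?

2

(2/19) = -1 → non-residue.
(6/19) = +1 → QR.
(14/19) = -1 → non-residue.
(15/19) = -1 → non-residue.
(17/19) = +1 → QR.
(18/19) = -1 → non-residue.
Total quadratic residues among the 6: 2.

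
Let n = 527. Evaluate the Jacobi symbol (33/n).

Reciprocity: 33 ≡ 1 and 527 ≡ 3 (mod 4), so (33/527) = +(527/33).
Reduce top mod 33: now compute (32/33).
Pull out 2^5: since 33 ≡ 1 (mod 8), (2/33) = +1, so (2/33)^5 = +1.
Reached (1/33) = 1. Collecting the sign flips along the way, the symbol is +1.

1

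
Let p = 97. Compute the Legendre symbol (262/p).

-1

First reduce: 262 ≡ 68 (mod 97).
Pull out 2^2: since 97 ≡ 1 (mod 8), (2/97) = +1, so (2/97)^2 = +1.
Reciprocity: 17 ≡ 1 and 97 ≡ 1 (mod 4), so (17/97) = +(97/17).
Reduce top mod 17: now compute (12/17).
Pull out 2^2: since 17 ≡ 1 (mod 8), (2/17) = +1, so (2/17)^2 = +1.
Reciprocity: 3 ≡ 3 and 17 ≡ 1 (mod 4), so (3/17) = +(17/3).
Reduce top mod 3: now compute (2/3).
Pull out 2: since 3 ≡ 3 (mod 8), (2/3) = -1.
Reached (1/3) = 1. Collecting the sign flips along the way, the symbol is -1.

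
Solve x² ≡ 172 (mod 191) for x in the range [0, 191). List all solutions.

73, 118

Since 191 ≡ 3 (mod 4), a square root of 172 is 172^((191+1)/4) = 172^48 mod 191.
Repeated squaring: 172^2≡170, 172^4≡59, 172^8≡43, 172^16≡130, 172^32≡92 (mod 191).
172^48 = 172^(32+16) ≡ 118 (mod 191).
Check: 118² = 13924 ≡ 172 (mod 191). The two roots are 73 and 118.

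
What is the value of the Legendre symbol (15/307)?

Reciprocity: 15 ≡ 3 and 307 ≡ 3 (mod 4), so (15/307) = −(307/15).
Reduce top mod 15: now compute (7/15).
Reciprocity: 7 ≡ 3 and 15 ≡ 3 (mod 4), so (7/15) = −(15/7).
Reduce top mod 7: now compute (1/7).
Reached (1/7) = 1. Collecting the sign flips along the way, the symbol is +1.

1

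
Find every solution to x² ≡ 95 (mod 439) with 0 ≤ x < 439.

79, 360

Since 439 ≡ 3 (mod 4), a square root of 95 is 95^((439+1)/4) = 95^110 mod 439.
Repeated squaring: 95^2≡245, 95^4≡321, 95^8≡315, 95^16≡11, 95^32≡121, 95^64≡154 (mod 439).
95^110 = 95^(64+32+8+4+2) ≡ 360 (mod 439).
Check: 360² = 129600 ≡ 95 (mod 439). The two roots are 79 and 360.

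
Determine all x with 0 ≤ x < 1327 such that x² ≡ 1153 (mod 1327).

212, 1115

Since 1327 ≡ 3 (mod 4), a square root of 1153 is 1153^((1327+1)/4) = 1153^332 mod 1327.
Repeated squaring: 1153^2≡1082, 1153^4≡310, 1153^8≡556, 1153^16≡1272, 1153^32≡371, 1153^64≡960, 1153^128≡662, 1153^256≡334 (mod 1327).
1153^332 = 1153^(256+64+8+4) ≡ 1115 (mod 1327).
Check: 1115² = 1243225 ≡ 1153 (mod 1327). The two roots are 212 and 1115.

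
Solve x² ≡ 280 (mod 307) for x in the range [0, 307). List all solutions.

105, 202

Since 307 ≡ 3 (mod 4), a square root of 280 is 280^((307+1)/4) = 280^77 mod 307.
Repeated squaring: 280^2≡115, 280^4≡24, 280^8≡269, 280^16≡216, 280^32≡299, 280^64≡64 (mod 307).
280^77 = 280^(64+8+4+1) ≡ 105 (mod 307).
Check: 105² = 11025 ≡ 280 (mod 307). The two roots are 105 and 202.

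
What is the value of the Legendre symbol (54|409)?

1

Euler's criterion: (54/409) ≡ 54^204 (mod 409).
54^2 ≡ 53 (mod 409)
54^4 ≡ 355 (mod 409)
54^8 ≡ 53 (mod 409)
54^16 ≡ 355 (mod 409)
54^32 ≡ 53 (mod 409)
54^64 ≡ 355 (mod 409)
54^128 ≡ 53 (mod 409)
54^204 = 54^(128+64+8+4) ≡ 1 (mod 409).
Result is 1, so (54/409) = 1.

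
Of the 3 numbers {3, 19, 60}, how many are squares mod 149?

1

(3/149) = -1 → non-residue.
(19/149) = +1 → QR.
(60/149) = -1 → non-residue.
Total quadratic residues among the 3: 1.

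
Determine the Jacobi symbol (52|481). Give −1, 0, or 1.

Pull out 2^2: since 481 ≡ 1 (mod 8), (2/481) = +1, so (2/481)^2 = +1.
Reciprocity: 13 ≡ 1 and 481 ≡ 1 (mod 4), so (13/481) = +(481/13).
Reduce top mod 13: now compute (0/13).
Top reduces to 0: gcd > 1, so the symbol is 0.

0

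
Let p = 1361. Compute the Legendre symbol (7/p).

-1

Reciprocity: 7 ≡ 3 and 1361 ≡ 1 (mod 4), so (7/1361) = +(1361/7).
Reduce top mod 7: now compute (3/7).
Reciprocity: 3 ≡ 3 and 7 ≡ 3 (mod 4), so (3/7) = −(7/3).
Reduce top mod 3: now compute (1/3).
Reached (1/3) = 1. Collecting the sign flips along the way, the symbol is -1.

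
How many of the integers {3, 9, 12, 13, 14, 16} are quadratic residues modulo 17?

(3/17) = -1 → non-residue.
(9/17) = +1 → QR.
(12/17) = -1 → non-residue.
(13/17) = +1 → QR.
(14/17) = -1 → non-residue.
(16/17) = +1 → QR.
Total quadratic residues among the 6: 3.

3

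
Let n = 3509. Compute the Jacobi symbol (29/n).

0

Reciprocity: 29 ≡ 1 and 3509 ≡ 1 (mod 4), so (29/3509) = +(3509/29).
Reduce top mod 29: now compute (0/29).
Top reduces to 0: gcd > 1, so the symbol is 0.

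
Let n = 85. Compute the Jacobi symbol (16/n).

1

Pull out 2^4: since 85 ≡ 5 (mod 8), (2/85) = -1, so (2/85)^4 = +1.
Reached (1/85) = 1. Collecting the sign flips along the way, the symbol is +1.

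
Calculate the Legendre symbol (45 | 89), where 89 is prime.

1

Reciprocity: 45 ≡ 1 and 89 ≡ 1 (mod 4), so (45/89) = +(89/45).
Reduce top mod 45: now compute (44/45).
Pull out 2^2: since 45 ≡ 5 (mod 8), (2/45) = -1, so (2/45)^2 = +1.
Reciprocity: 11 ≡ 3 and 45 ≡ 1 (mod 4), so (11/45) = +(45/11).
Reduce top mod 11: now compute (1/11).
Reached (1/11) = 1. Collecting the sign flips along the way, the symbol is +1.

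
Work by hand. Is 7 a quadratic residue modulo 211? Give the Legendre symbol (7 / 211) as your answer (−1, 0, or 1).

Reciprocity: 7 ≡ 3 and 211 ≡ 3 (mod 4), so (7/211) = −(211/7).
Reduce top mod 7: now compute (1/7).
Reached (1/7) = 1. Collecting the sign flips along the way, the symbol is -1.

-1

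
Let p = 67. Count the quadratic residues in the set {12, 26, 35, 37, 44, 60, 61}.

(12/67) = -1 → non-residue.
(26/67) = +1 → QR.
(35/67) = +1 → QR.
(37/67) = +1 → QR.
(44/67) = -1 → non-residue.
(60/67) = +1 → QR.
(61/67) = -1 → non-residue.
Total quadratic residues among the 7: 4.

4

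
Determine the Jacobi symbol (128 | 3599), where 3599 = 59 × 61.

1

Pull out 2^7: since 3599 ≡ 7 (mod 8), (2/3599) = +1, so (2/3599)^7 = +1.
Reached (1/3599) = 1. Collecting the sign flips along the way, the symbol is +1.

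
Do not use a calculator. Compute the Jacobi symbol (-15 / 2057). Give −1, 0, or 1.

First reduce: -15 ≡ 2042 (mod 2057).
Pull out 2: since 2057 ≡ 1 (mod 8), (2/2057) = +1.
Reciprocity: 1021 ≡ 1 and 2057 ≡ 1 (mod 4), so (1021/2057) = +(2057/1021).
Reduce top mod 1021: now compute (15/1021).
Reciprocity: 15 ≡ 3 and 1021 ≡ 1 (mod 4), so (15/1021) = +(1021/15).
Reduce top mod 15: now compute (1/15).
Reached (1/15) = 1. Collecting the sign flips along the way, the symbol is +1.

1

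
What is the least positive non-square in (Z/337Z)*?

(2/337) = +1, so 2 is a residue.
(3/337) = +1, so 3 is a residue.
(4/337) = +1, so 4 is a residue.
(5/337) = −1, so 5 is the smallest positive non-residue mod 337.

5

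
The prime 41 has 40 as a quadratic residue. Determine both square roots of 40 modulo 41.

41 ≡ 1 (mod 4), so we find a root by search.
Trying successive values, 9² = 81 ≡ 40 (mod 41). The other root is 41 − 9 = 32.

9, 32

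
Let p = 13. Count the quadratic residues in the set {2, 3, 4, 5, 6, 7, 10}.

3

(2/13) = -1 → non-residue.
(3/13) = +1 → QR.
(4/13) = +1 → QR.
(5/13) = -1 → non-residue.
(6/13) = -1 → non-residue.
(7/13) = -1 → non-residue.
(10/13) = +1 → QR.
Total quadratic residues among the 7: 3.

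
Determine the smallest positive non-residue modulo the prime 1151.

(2/1151) = +1, so 2 is a residue.
(3/1151) = +1, so 3 is a residue.
(4/1151) = +1, so 4 is a residue.
(5/1151) = +1, so 5 is a residue.
(6/1151) = +1, so 6 is a residue.
(7/1151) = +1, so 7 is a residue.
(8/1151) = +1, so 8 is a residue.
(9/1151) = +1, so 9 is a residue.
(10/1151) = +1, so 10 is a residue.
(11/1151) = +1, so 11 is a residue.
(12/1151) = +1, so 12 is a residue.
(13/1151) = −1, so 13 is the smallest positive non-residue mod 1151.

13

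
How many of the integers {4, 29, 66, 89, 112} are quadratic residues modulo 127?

(4/127) = +1 → QR.
(29/127) = -1 → non-residue.
(66/127) = -1 → non-residue.
(89/127) = -1 → non-residue.
(112/127) = -1 → non-residue.
Total quadratic residues among the 5: 1.

1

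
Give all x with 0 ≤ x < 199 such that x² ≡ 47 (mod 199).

Since 199 ≡ 3 (mod 4), a square root of 47 is 47^((199+1)/4) = 47^50 mod 199.
Repeated squaring: 47^2≡20, 47^4≡2, 47^8≡4, 47^16≡16, 47^32≡57 (mod 199).
47^50 = 47^(32+16+2) ≡ 131 (mod 199).
Check: 131² = 17161 ≡ 47 (mod 199). The two roots are 68 and 131.

68, 131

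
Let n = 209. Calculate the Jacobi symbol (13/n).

Reciprocity: 13 ≡ 1 and 209 ≡ 1 (mod 4), so (13/209) = +(209/13).
Reduce top mod 13: now compute (1/13).
Reached (1/13) = 1. Collecting the sign flips along the way, the symbol is +1.

1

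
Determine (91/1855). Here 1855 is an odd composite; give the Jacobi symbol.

Reciprocity: 91 ≡ 3 and 1855 ≡ 3 (mod 4), so (91/1855) = −(1855/91).
Reduce top mod 91: now compute (35/91).
Reciprocity: 35 ≡ 3 and 91 ≡ 3 (mod 4), so (35/91) = −(91/35).
Reduce top mod 35: now compute (21/35).
Reciprocity: 21 ≡ 1 and 35 ≡ 3 (mod 4), so (21/35) = +(35/21).
Reduce top mod 21: now compute (14/21).
Pull out 2: since 21 ≡ 5 (mod 8), (2/21) = -1.
Reciprocity: 7 ≡ 3 and 21 ≡ 1 (mod 4), so (7/21) = +(21/7).
Reduce top mod 7: now compute (0/7).
Top reduces to 0: gcd > 1, so the symbol is 0.

0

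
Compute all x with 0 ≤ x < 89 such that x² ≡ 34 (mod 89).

37, 52

89 ≡ 1 (mod 4), so we find a root by search.
Trying successive values, 37² = 1369 ≡ 34 (mod 89). The other root is 89 − 37 = 52.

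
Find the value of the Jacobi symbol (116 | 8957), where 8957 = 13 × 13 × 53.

1

Pull out 2^2: since 8957 ≡ 5 (mod 8), (2/8957) = -1, so (2/8957)^2 = +1.
Reciprocity: 29 ≡ 1 and 8957 ≡ 1 (mod 4), so (29/8957) = +(8957/29).
Reduce top mod 29: now compute (25/29).
Reciprocity: 25 ≡ 1 and 29 ≡ 1 (mod 4), so (25/29) = +(29/25).
Reduce top mod 25: now compute (4/25).
Pull out 2^2: since 25 ≡ 1 (mod 8), (2/25) = +1, so (2/25)^2 = +1.
Reached (1/25) = 1. Collecting the sign flips along the way, the symbol is +1.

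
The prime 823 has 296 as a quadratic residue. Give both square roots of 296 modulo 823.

Since 823 ≡ 3 (mod 4), a square root of 296 is 296^((823+1)/4) = 296^206 mod 823.
Repeated squaring: 296^2≡378, 296^4≡505, 296^8≡718, 296^16≡326, 296^32≡109, 296^64≡359, 296^128≡493 (mod 823).
296^206 = 296^(128+64+8+4+2) ≡ 402 (mod 823).
Check: 402² = 161604 ≡ 296 (mod 823). The two roots are 402 and 421.

402, 421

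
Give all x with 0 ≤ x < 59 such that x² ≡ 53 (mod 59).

17, 42

Since 59 ≡ 3 (mod 4), a square root of 53 is 53^((59+1)/4) = 53^15 mod 59.
Repeated squaring: 53^2≡36, 53^4≡57, 53^8≡4 (mod 59).
53^15 = 53^(8+4+2+1) ≡ 17 (mod 59).
Check: 17² = 289 ≡ 53 (mod 59). The two roots are 17 and 42.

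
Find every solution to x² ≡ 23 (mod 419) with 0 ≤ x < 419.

182, 237

Since 419 ≡ 3 (mod 4), a square root of 23 is 23^((419+1)/4) = 23^105 mod 419.
Repeated squaring: 23^2≡110, 23^4≡368, 23^8≡87, 23^16≡27, 23^32≡310, 23^64≡149 (mod 419).
23^105 = 23^(64+32+8+1) ≡ 237 (mod 419).
Check: 237² = 56169 ≡ 23 (mod 419). The two roots are 182 and 237.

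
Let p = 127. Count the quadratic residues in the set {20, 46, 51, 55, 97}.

(20/127) = -1 → non-residue.
(46/127) = -1 → non-residue.
(51/127) = -1 → non-residue.
(55/127) = -1 → non-residue.
(97/127) = -1 → non-residue.
Total quadratic residues among the 5: 0.

0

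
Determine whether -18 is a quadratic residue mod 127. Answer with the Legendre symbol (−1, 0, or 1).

-1

First reduce: -18 ≡ 109 (mod 127).
Reciprocity: 109 ≡ 1 and 127 ≡ 3 (mod 4), so (109/127) = +(127/109).
Reduce top mod 109: now compute (18/109).
Pull out 2: since 109 ≡ 5 (mod 8), (2/109) = -1.
Reciprocity: 9 ≡ 1 and 109 ≡ 1 (mod 4), so (9/109) = +(109/9).
Reduce top mod 9: now compute (1/9).
Reached (1/9) = 1. Collecting the sign flips along the way, the symbol is -1.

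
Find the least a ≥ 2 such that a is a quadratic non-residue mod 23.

5

(2/23) = +1, so 2 is a residue.
(3/23) = +1, so 3 is a residue.
(4/23) = +1, so 4 is a residue.
(5/23) = −1, so 5 is the smallest positive non-residue mod 23.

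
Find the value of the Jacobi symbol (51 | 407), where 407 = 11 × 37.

Reciprocity: 51 ≡ 3 and 407 ≡ 3 (mod 4), so (51/407) = −(407/51).
Reduce top mod 51: now compute (50/51).
Pull out 2: since 51 ≡ 3 (mod 8), (2/51) = -1.
Reciprocity: 25 ≡ 1 and 51 ≡ 3 (mod 4), so (25/51) = +(51/25).
Reduce top mod 25: now compute (1/25).
Reached (1/25) = 1. Collecting the sign flips along the way, the symbol is +1.

1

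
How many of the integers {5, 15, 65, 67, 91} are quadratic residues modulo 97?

(5/97) = -1 → non-residue.
(15/97) = -1 → non-residue.
(65/97) = +1 → QR.
(67/97) = -1 → non-residue.
(91/97) = +1 → QR.
Total quadratic residues among the 5: 2.

2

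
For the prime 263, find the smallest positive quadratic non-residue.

(2/263) = +1, so 2 is a residue.
(3/263) = +1, so 3 is a residue.
(4/263) = +1, so 4 is a residue.
(5/263) = −1, so 5 is the smallest positive non-residue mod 263.

5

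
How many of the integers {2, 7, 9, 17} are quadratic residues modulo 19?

3

(2/19) = -1 → non-residue.
(7/19) = +1 → QR.
(9/19) = +1 → QR.
(17/19) = +1 → QR.
Total quadratic residues among the 4: 3.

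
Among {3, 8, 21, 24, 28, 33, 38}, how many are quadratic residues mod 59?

(3/59) = +1 → QR.
(8/59) = -1 → non-residue.
(21/59) = +1 → QR.
(24/59) = -1 → non-residue.
(28/59) = +1 → QR.
(33/59) = -1 → non-residue.
(38/59) = -1 → non-residue.
Total quadratic residues among the 7: 3.

3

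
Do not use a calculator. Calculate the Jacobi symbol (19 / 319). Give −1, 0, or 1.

Reciprocity: 19 ≡ 3 and 319 ≡ 3 (mod 4), so (19/319) = −(319/19).
Reduce top mod 19: now compute (15/19).
Reciprocity: 15 ≡ 3 and 19 ≡ 3 (mod 4), so (15/19) = −(19/15).
Reduce top mod 15: now compute (4/15).
Pull out 2^2: since 15 ≡ 7 (mod 8), (2/15) = +1, so (2/15)^2 = +1.
Reached (1/15) = 1. Collecting the sign flips along the way, the symbol is +1.

1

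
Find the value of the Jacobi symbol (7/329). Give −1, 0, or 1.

0

Reciprocity: 7 ≡ 3 and 329 ≡ 1 (mod 4), so (7/329) = +(329/7).
Reduce top mod 7: now compute (0/7).
Top reduces to 0: gcd > 1, so the symbol is 0.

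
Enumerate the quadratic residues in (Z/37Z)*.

1 3 4 7 9 10 11 12 16 21 25 26 27 28 30 33 34 36

Square k = 1,…,18 (k and 37−k give the same square):
1²=1, 2²=4, 3²=9, 4²=16, 5²=25, 6²=36, 7²≡12, 8²≡27, 9²≡7, 10²≡26, 11²≡10, 12²≡33, 13²≡21, 14²≡11, 15²≡3, 16²≡34, 17²≡30, 18²≡28 (mod 37).
So the quadratic residues mod 37 are {1, 3, 4, 7, 9, 10, 11, 12, 16, 21, 25, 26, 27, 28, 30, 33, 34, 36}.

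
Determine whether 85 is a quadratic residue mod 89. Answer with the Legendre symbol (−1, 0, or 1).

Euler's criterion: (85/89) ≡ 85^44 (mod 89).
85^2 ≡ 16 (mod 89)
85^4 ≡ 78 (mod 89)
85^8 ≡ 32 (mod 89)
85^16 ≡ 45 (mod 89)
85^32 ≡ 67 (mod 89)
85^44 = 85^(32+8+4) ≡ 1 (mod 89).
Result is 1, so (85/89) = 1.

1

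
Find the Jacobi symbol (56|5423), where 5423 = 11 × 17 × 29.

1

Pull out 2^3: since 5423 ≡ 7 (mod 8), (2/5423) = +1, so (2/5423)^3 = +1.
Reciprocity: 7 ≡ 3 and 5423 ≡ 3 (mod 4), so (7/5423) = −(5423/7).
Reduce top mod 7: now compute (5/7).
Reciprocity: 5 ≡ 1 and 7 ≡ 3 (mod 4), so (5/7) = +(7/5).
Reduce top mod 5: now compute (2/5).
Pull out 2: since 5 ≡ 5 (mod 8), (2/5) = -1.
Reached (1/5) = 1. Collecting the sign flips along the way, the symbol is +1.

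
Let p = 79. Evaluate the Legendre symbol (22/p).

Euler's criterion: (22/79) ≡ 22^39 (mod 79).
22^2 ≡ 10 (mod 79)
22^4 ≡ 21 (mod 79)
22^8 ≡ 46 (mod 79)
22^16 ≡ 62 (mod 79)
22^32 ≡ 52 (mod 79)
22^39 = 22^(32+4+2+1) ≡ 1 (mod 79).
Result is 1, so (22/79) = 1.

1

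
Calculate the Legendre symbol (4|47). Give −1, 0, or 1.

1

Pull out 2^2: since 47 ≡ 7 (mod 8), (2/47) = +1, so (2/47)^2 = +1.
Reached (1/47) = 1. Collecting the sign flips along the way, the symbol is +1.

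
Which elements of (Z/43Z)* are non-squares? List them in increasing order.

2, 3, 5, 7, 8, 12, 18, 19, 20, 22, 26, 27, 28, 29, 30, 32, 33, 34, 37, 39, 42

Square k = 1,…,21 (k and 43−k give the same square):
1²=1, 2²=4, 3²=9, 4²=16, 5²=25, 6²=36, 7²≡6, 8²≡21, 9²≡38, 10²≡14, 11²≡35, 12²≡15, 13²≡40, 14²≡24, 15²≡10, 16²≡41, 17²≡31, 18²≡23, 19²≡17, 20²≡13, 21²≡11 (mod 43).
The residues are {1, 4, 6, 9, 10, 11, 13, 14, 15, 16, 17, 21, 23, 24, 25, 31, 35, 36, 38, 40, 41}; the non-residues are the remaining 21 nonzero classes.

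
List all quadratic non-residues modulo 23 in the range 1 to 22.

5, 7, 10, 11, 14, 15, 17, 19, 20, 21, 22

Square k = 1,…,11 (k and 23−k give the same square):
1²=1, 2²=4, 3²=9, 4²=16, 5²≡2, 6²≡13, 7²≡3, 8²≡18, 9²≡12, 10²≡8, 11²≡6 (mod 23).
The residues are {1, 2, 3, 4, 6, 8, 9, 12, 13, 16, 18}; the non-residues are the remaining 11 nonzero classes.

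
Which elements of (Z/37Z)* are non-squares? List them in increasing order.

2 5 6 8 13 14 15 17 18 19 20 22 23 24 29 31 32 35

Square k = 1,…,18 (k and 37−k give the same square):
1²=1, 2²=4, 3²=9, 4²=16, 5²=25, 6²=36, 7²≡12, 8²≡27, 9²≡7, 10²≡26, 11²≡10, 12²≡33, 13²≡21, 14²≡11, 15²≡3, 16²≡34, 17²≡30, 18²≡28 (mod 37).
The residues are {1, 3, 4, 7, 9, 10, 11, 12, 16, 21, 25, 26, 27, 28, 30, 33, 34, 36}; the non-residues are the remaining 18 nonzero classes.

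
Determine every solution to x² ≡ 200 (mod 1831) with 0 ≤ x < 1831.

Since 1831 ≡ 3 (mod 4), a square root of 200 is 200^((1831+1)/4) = 200^458 mod 1831.
Repeated squaring: 200^2≡1549, 200^4≡791, 200^8≡1310, 200^16≡453, 200^32≡137, 200^64≡459, 200^128≡116, 200^256≡639 (mod 1831).
200^458 = 200^(256+128+64+8+2) ≡ 1364 (mod 1831).
Check: 1364² = 1860496 ≡ 200 (mod 1831). The two roots are 467 and 1364.

467, 1364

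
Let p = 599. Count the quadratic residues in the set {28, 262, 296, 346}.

1

(28/599) = -1 → non-residue.
(262/599) = -1 → non-residue.
(296/599) = +1 → QR.
(346/599) = -1 → non-residue.
Total quadratic residues among the 4: 1.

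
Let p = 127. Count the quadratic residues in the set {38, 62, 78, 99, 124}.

4

(38/127) = +1 → QR.
(62/127) = +1 → QR.
(78/127) = -1 → non-residue.
(99/127) = +1 → QR.
(124/127) = +1 → QR.
Total quadratic residues among the 5: 4.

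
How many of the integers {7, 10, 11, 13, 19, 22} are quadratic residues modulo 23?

(7/23) = -1 → non-residue.
(10/23) = -1 → non-residue.
(11/23) = -1 → non-residue.
(13/23) = +1 → QR.
(19/23) = -1 → non-residue.
(22/23) = -1 → non-residue.
Total quadratic residues among the 6: 1.

1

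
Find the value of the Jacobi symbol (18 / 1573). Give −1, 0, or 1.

-1

Pull out 2: since 1573 ≡ 5 (mod 8), (2/1573) = -1.
Reciprocity: 9 ≡ 1 and 1573 ≡ 1 (mod 4), so (9/1573) = +(1573/9).
Reduce top mod 9: now compute (7/9).
Reciprocity: 7 ≡ 3 and 9 ≡ 1 (mod 4), so (7/9) = +(9/7).
Reduce top mod 7: now compute (2/7).
Pull out 2: since 7 ≡ 7 (mod 8), (2/7) = +1.
Reached (1/7) = 1. Collecting the sign flips along the way, the symbol is -1.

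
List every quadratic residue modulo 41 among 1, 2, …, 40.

1, 2, 4, 5, 8, 9, 10, 16, 18, 20, 21, 23, 25, 31, 32, 33, 36, 37, 39, 40

Square k = 1,…,20 (k and 41−k give the same square):
1²=1, 2²=4, 3²=9, 4²=16, 5²=25, 6²=36, 7²≡8, 8²≡23, 9²≡40, 10²≡18, 11²≡39, 12²≡21, 13²≡5, 14²≡32, 15²≡20, 16²≡10, 17²≡2, 18²≡37, 19²≡33, 20²≡31 (mod 41).
So the quadratic residues mod 41 are {1, 2, 4, 5, 8, 9, 10, 16, 18, 20, 21, 23, 25, 31, 32, 33, 36, 37, 39, 40}.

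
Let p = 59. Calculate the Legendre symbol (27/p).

1

Reciprocity: 27 ≡ 3 and 59 ≡ 3 (mod 4), so (27/59) = −(59/27).
Reduce top mod 27: now compute (5/27).
Reciprocity: 5 ≡ 1 and 27 ≡ 3 (mod 4), so (5/27) = +(27/5).
Reduce top mod 5: now compute (2/5).
Pull out 2: since 5 ≡ 5 (mod 8), (2/5) = -1.
Reached (1/5) = 1. Collecting the sign flips along the way, the symbol is +1.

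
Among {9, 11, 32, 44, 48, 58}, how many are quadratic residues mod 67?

(9/67) = +1 → QR.
(11/67) = -1 → non-residue.
(32/67) = -1 → non-residue.
(44/67) = -1 → non-residue.
(48/67) = -1 → non-residue.
(58/67) = -1 → non-residue.
Total quadratic residues among the 6: 1.

1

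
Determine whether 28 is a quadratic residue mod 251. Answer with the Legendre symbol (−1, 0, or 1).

Euler's criterion: (28/251) ≡ 28^125 (mod 251).
28^2 ≡ 31 (mod 251)
28^4 ≡ 208 (mod 251)
28^8 ≡ 92 (mod 251)
28^16 ≡ 181 (mod 251)
28^32 ≡ 131 (mod 251)
28^64 ≡ 93 (mod 251)
28^125 = 28^(64+32+16+8+4+1) ≡ 1 (mod 251).
Result is 1, so (28/251) = 1.

1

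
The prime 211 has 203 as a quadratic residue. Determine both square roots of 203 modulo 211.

Since 211 ≡ 3 (mod 4), a square root of 203 is 203^((211+1)/4) = 203^53 mod 211.
Repeated squaring: 203^2≡64, 203^4≡87, 203^8≡184, 203^16≡96, 203^32≡143 (mod 211).
203^53 = 203^(32+16+4+1) ≡ 25 (mod 211).
Check: 25² = 625 ≡ 203 (mod 211). The two roots are 25 and 186.

25, 186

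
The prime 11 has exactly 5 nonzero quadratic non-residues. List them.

2,6,7,8,10

Square k = 1,…,5 (k and 11−k give the same square):
1²=1, 2²=4, 3²=9, 4²≡5, 5²≡3 (mod 11).
The residues are {1, 3, 4, 5, 9}; the non-residues are the remaining 5 nonzero classes.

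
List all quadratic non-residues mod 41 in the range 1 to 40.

Square k = 1,…,20 (k and 41−k give the same square):
1²=1, 2²=4, 3²=9, 4²=16, 5²=25, 6²=36, 7²≡8, 8²≡23, 9²≡40, 10²≡18, 11²≡39, 12²≡21, 13²≡5, 14²≡32, 15²≡20, 16²≡10, 17²≡2, 18²≡37, 19²≡33, 20²≡31 (mod 41).
The residues are {1, 2, 4, 5, 8, 9, 10, 16, 18, 20, 21, 23, 25, 31, 32, 33, 36, 37, 39, 40}; the non-residues are the remaining 20 nonzero classes.

3 6 7 11 12 13 14 15 17 19 22 24 26 27 28 29 30 34 35 38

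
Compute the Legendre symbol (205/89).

First reduce: 205 ≡ 27 (mod 89).
Reciprocity: 27 ≡ 3 and 89 ≡ 1 (mod 4), so (27/89) = +(89/27).
Reduce top mod 27: now compute (8/27).
Pull out 2^3: since 27 ≡ 3 (mod 8), (2/27) = -1, so (2/27)^3 = -1.
Reached (1/27) = 1. Collecting the sign flips along the way, the symbol is -1.

-1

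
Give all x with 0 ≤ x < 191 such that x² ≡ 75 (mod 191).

Since 191 ≡ 3 (mod 4), a square root of 75 is 75^((191+1)/4) = 75^48 mod 191.
Repeated squaring: 75^2≡86, 75^4≡138, 75^8≡135, 75^16≡80, 75^32≡97 (mod 191).
75^48 = 75^(32+16) ≡ 120 (mod 191).
Check: 120² = 14400 ≡ 75 (mod 191). The two roots are 71 and 120.

71, 120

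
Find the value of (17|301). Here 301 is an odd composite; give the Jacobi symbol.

Reciprocity: 17 ≡ 1 and 301 ≡ 1 (mod 4), so (17/301) = +(301/17).
Reduce top mod 17: now compute (12/17).
Pull out 2^2: since 17 ≡ 1 (mod 8), (2/17) = +1, so (2/17)^2 = +1.
Reciprocity: 3 ≡ 3 and 17 ≡ 1 (mod 4), so (3/17) = +(17/3).
Reduce top mod 3: now compute (2/3).
Pull out 2: since 3 ≡ 3 (mod 8), (2/3) = -1.
Reached (1/3) = 1. Collecting the sign flips along the way, the symbol is -1.

-1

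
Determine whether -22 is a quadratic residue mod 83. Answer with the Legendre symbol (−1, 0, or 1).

1

First reduce: -22 ≡ 61 (mod 83).
Reciprocity: 61 ≡ 1 and 83 ≡ 3 (mod 4), so (61/83) = +(83/61).
Reduce top mod 61: now compute (22/61).
Pull out 2: since 61 ≡ 5 (mod 8), (2/61) = -1.
Reciprocity: 11 ≡ 3 and 61 ≡ 1 (mod 4), so (11/61) = +(61/11).
Reduce top mod 11: now compute (6/11).
Pull out 2: since 11 ≡ 3 (mod 8), (2/11) = -1.
Reciprocity: 3 ≡ 3 and 11 ≡ 3 (mod 4), so (3/11) = −(11/3).
Reduce top mod 3: now compute (2/3).
Pull out 2: since 3 ≡ 3 (mod 8), (2/3) = -1.
Reached (1/3) = 1. Collecting the sign flips along the way, the symbol is +1.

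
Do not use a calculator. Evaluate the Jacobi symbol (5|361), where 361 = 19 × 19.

1

Reciprocity: 5 ≡ 1 and 361 ≡ 1 (mod 4), so (5/361) = +(361/5).
Reduce top mod 5: now compute (1/5).
Reached (1/5) = 1. Collecting the sign flips along the way, the symbol is +1.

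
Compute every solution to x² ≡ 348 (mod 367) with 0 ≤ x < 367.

127, 240

Since 367 ≡ 3 (mod 4), a square root of 348 is 348^((367+1)/4) = 348^92 mod 367.
Repeated squaring: 348^2≡361, 348^4≡36, 348^8≡195, 348^16≡224, 348^32≡264, 348^64≡333 (mod 367).
348^92 = 348^(64+16+8+4) ≡ 240 (mod 367).
Check: 240² = 57600 ≡ 348 (mod 367). The two roots are 127 and 240.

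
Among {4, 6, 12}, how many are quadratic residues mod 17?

(4/17) = +1 → QR.
(6/17) = -1 → non-residue.
(12/17) = -1 → non-residue.
Total quadratic residues among the 3: 1.

1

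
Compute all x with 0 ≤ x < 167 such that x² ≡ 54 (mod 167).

Since 167 ≡ 3 (mod 4), a square root of 54 is 54^((167+1)/4) = 54^42 mod 167.
Repeated squaring: 54^2≡77, 54^4≡84, 54^8≡42, 54^16≡94, 54^32≡152 (mod 167).
54^42 = 54^(32+8+2) ≡ 87 (mod 167).
Check: 87² = 7569 ≡ 54 (mod 167). The two roots are 80 and 87.

80, 87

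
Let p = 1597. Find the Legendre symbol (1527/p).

1

Reciprocity: 1527 ≡ 3 and 1597 ≡ 1 (mod 4), so (1527/1597) = +(1597/1527).
Reduce top mod 1527: now compute (70/1527).
Pull out 2: since 1527 ≡ 7 (mod 8), (2/1527) = +1.
Reciprocity: 35 ≡ 3 and 1527 ≡ 3 (mod 4), so (35/1527) = −(1527/35).
Reduce top mod 35: now compute (22/35).
Pull out 2: since 35 ≡ 3 (mod 8), (2/35) = -1.
Reciprocity: 11 ≡ 3 and 35 ≡ 3 (mod 4), so (11/35) = −(35/11).
Reduce top mod 11: now compute (2/11).
Pull out 2: since 11 ≡ 3 (mod 8), (2/11) = -1.
Reached (1/11) = 1. Collecting the sign flips along the way, the symbol is +1.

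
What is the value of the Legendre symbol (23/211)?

Euler's criterion: (23/211) ≡ 23^105 (mod 211).
23^2 ≡ 107 (mod 211)
23^4 ≡ 55 (mod 211)
23^8 ≡ 71 (mod 211)
23^16 ≡ 188 (mod 211)
23^32 ≡ 107 (mod 211)
23^64 ≡ 55 (mod 211)
23^105 = 23^(64+32+8+1) ≡ 210 (mod 211).
Result is 210 ≡ −1, so (23/211) = −1.

-1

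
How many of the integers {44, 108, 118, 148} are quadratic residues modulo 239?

2

(44/239) = +1 → QR.
(108/239) = +1 → QR.
(118/239) = -1 → non-residue.
(148/239) = -1 → non-residue.
Total quadratic residues among the 4: 2.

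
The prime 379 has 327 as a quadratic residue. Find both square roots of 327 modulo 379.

Since 379 ≡ 3 (mod 4), a square root of 327 is 327^((379+1)/4) = 327^95 mod 379.
Repeated squaring: 327^2≡51, 327^4≡327, 327^8≡51, 327^16≡327, 327^32≡51, 327^64≡327 (mod 379).
327^95 = 327^(64+16+8+4+2+1) ≡ 51 (mod 379).
Check: 51² = 2601 ≡ 327 (mod 379). The two roots are 51 and 328.

51, 328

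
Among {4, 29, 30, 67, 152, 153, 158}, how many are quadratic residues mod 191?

5

(4/191) = +1 → QR.
(29/191) = -1 → non-residue.
(30/191) = +1 → QR.
(67/191) = +1 → QR.
(152/191) = -1 → non-residue.
(153/191) = +1 → QR.
(158/191) = +1 → QR.
Total quadratic residues among the 7: 5.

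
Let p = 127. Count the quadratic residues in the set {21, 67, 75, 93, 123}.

(21/127) = +1 → QR.
(67/127) = -1 → non-residue.
(75/127) = -1 → non-residue.
(93/127) = -1 → non-residue.
(123/127) = -1 → non-residue.
Total quadratic residues among the 5: 1.

1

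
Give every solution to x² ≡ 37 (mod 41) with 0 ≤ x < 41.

18, 23

41 ≡ 1 (mod 4), so we find a root by search.
Trying successive values, 18² = 324 ≡ 37 (mod 41). The other root is 41 − 18 = 23.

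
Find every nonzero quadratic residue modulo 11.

Square k = 1,…,5 (k and 11−k give the same square):
1²=1, 2²=4, 3²=9, 4²≡5, 5²≡3 (mod 11).
So the quadratic residues mod 11 are {1, 3, 4, 5, 9}.

1 3 4 5 9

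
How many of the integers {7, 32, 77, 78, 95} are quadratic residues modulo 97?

2

(7/97) = -1 → non-residue.
(32/97) = +1 → QR.
(77/97) = -1 → non-residue.
(78/97) = -1 → non-residue.
(95/97) = +1 → QR.
Total quadratic residues among the 5: 2.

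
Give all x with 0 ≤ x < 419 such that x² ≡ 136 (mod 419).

107, 312

Since 419 ≡ 3 (mod 4), a square root of 136 is 136^((419+1)/4) = 136^105 mod 419.
Repeated squaring: 136^2≡60, 136^4≡248, 136^8≡330, 136^16≡379, 136^32≡343, 136^64≡329 (mod 419).
136^105 = 136^(64+32+8+1) ≡ 107 (mod 419).
Check: 107² = 11449 ≡ 136 (mod 419). The two roots are 107 and 312.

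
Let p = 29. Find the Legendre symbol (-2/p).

First reduce: -2 ≡ 27 (mod 29).
Reciprocity: 27 ≡ 3 and 29 ≡ 1 (mod 4), so (27/29) = +(29/27).
Reduce top mod 27: now compute (2/27).
Pull out 2: since 27 ≡ 3 (mod 8), (2/27) = -1.
Reached (1/27) = 1. Collecting the sign flips along the way, the symbol is -1.

-1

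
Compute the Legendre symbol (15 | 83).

Reciprocity: 15 ≡ 3 and 83 ≡ 3 (mod 4), so (15/83) = −(83/15).
Reduce top mod 15: now compute (8/15).
Pull out 2^3: since 15 ≡ 7 (mod 8), (2/15) = +1, so (2/15)^3 = +1.
Reached (1/15) = 1. Collecting the sign flips along the way, the symbol is -1.

-1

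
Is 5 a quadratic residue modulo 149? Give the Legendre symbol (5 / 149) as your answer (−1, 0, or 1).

Reciprocity: 5 ≡ 1 and 149 ≡ 1 (mod 4), so (5/149) = +(149/5).
Reduce top mod 5: now compute (4/5).
Pull out 2^2: since 5 ≡ 5 (mod 8), (2/5) = -1, so (2/5)^2 = +1.
Reached (1/5) = 1. Collecting the sign flips along the way, the symbol is +1.

1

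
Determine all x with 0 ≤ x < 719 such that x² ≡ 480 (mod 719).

227, 492

Since 719 ≡ 3 (mod 4), a square root of 480 is 480^((719+1)/4) = 480^180 mod 719.
Repeated squaring: 480^2≡320, 480^4≡302, 480^8≡610, 480^16≡377, 480^32≡486, 480^64≡364, 480^128≡200 (mod 719).
480^180 = 480^(128+32+16+4) ≡ 227 (mod 719).
Check: 227² = 51529 ≡ 480 (mod 719). The two roots are 227 and 492.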